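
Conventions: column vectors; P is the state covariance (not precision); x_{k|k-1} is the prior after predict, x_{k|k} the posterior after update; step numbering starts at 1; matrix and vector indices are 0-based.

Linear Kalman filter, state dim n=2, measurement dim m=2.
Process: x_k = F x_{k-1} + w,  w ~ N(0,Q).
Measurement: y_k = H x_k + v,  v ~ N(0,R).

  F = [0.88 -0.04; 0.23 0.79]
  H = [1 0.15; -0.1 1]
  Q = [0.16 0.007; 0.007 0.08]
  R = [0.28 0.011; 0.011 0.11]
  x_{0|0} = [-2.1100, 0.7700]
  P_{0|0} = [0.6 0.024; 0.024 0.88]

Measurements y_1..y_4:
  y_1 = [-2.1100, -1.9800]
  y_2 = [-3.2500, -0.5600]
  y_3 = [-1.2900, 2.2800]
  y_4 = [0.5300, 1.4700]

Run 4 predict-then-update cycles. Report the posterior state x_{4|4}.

step 1: x^-=[-1.8876, 0.1230]  P^-=[0.6244 0.1171; 0.1171 0.6697]  S=[0.9546 0.1644; 0.1644 0.7625]  K=[0.6856 -0.0761; 0.0824 0.8451]  nu=[-0.2409, -2.2918]  x^+=[-1.8783, -1.8337]  P^+=[0.1884 0.0180; 0.0180 0.0957]
step 2: x^-=[-1.5796, -1.8807]  P^-=[0.3048 0.0545; 0.0545 0.1562]  S=[0.6047 0.0576; 0.0576 0.2584]  K=[0.5198 -0.0230; 0.0748 0.5669]  nu=[-1.3883, 1.1627]  x^+=[-2.3280, -1.3255]  P^+=[0.1427 0.0175; 0.0175 0.0649]
step 3: x^-=[-1.9956, -1.5826]  P^-=[0.2694 0.0458; 0.0458 0.1344]  S=[0.5661 0.0493; 0.0493 0.2379]  K=[0.4899 -0.0223; 0.0702 0.5311]  nu=[0.9430, 3.6630]  x^+=[-1.6154, 0.4290]  P^+=[0.1345 0.0164; 0.0164 0.0608]
step 4: x^-=[-1.4387, -0.0327]  P^-=[0.2631 0.0435; 0.0435 0.1310]  S=[0.5591 0.0472; 0.0472 0.2350]  K=[0.4843 -0.0240; 0.0686 0.5254]  nu=[1.9736, 1.3588]  x^+=[-0.5156, 0.8167]  P^+=[0.1329 0.0160; 0.0160 0.0601]

x_post = [-0.5156, 0.8167]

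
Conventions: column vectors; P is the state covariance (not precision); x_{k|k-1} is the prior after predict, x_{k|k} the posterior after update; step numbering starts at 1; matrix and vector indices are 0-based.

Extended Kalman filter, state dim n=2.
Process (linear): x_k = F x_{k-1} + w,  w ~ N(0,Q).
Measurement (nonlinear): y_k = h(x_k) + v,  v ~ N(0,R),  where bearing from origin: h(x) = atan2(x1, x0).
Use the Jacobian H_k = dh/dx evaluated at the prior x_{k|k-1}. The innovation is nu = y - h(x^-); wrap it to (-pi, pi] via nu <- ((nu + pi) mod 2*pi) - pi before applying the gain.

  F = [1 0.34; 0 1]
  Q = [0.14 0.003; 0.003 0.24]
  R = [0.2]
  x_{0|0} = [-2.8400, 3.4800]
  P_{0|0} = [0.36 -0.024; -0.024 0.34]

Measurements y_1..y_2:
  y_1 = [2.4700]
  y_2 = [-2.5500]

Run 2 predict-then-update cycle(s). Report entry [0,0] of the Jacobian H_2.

step 1: x^-=[-1.6568, 3.4800]  P^-=[0.5230 0.0946; 0.0946 0.5800]  H_jac=[-0.2343 -0.1115]  S=[0.2409]  K=[-0.5525; -0.3606]  nu=[0.4549]  x^+=[-1.9081, 3.3160]  P^+=[0.4495 0.0466; 0.0466 0.5487]
step 2: x^-=[-0.7807, 3.3160]  P^-=[0.6846 0.2362; 0.2362 0.7887]  H_jac=[-0.2857 -0.0673]  S=[0.2685]  K=[-0.7876; -0.4489]  nu=[1.9312]  x^+=[-2.3016, 2.4492]  P^+=[0.5180 0.1412; 0.1412 0.7346]

H_jac[0,0] = -0.2857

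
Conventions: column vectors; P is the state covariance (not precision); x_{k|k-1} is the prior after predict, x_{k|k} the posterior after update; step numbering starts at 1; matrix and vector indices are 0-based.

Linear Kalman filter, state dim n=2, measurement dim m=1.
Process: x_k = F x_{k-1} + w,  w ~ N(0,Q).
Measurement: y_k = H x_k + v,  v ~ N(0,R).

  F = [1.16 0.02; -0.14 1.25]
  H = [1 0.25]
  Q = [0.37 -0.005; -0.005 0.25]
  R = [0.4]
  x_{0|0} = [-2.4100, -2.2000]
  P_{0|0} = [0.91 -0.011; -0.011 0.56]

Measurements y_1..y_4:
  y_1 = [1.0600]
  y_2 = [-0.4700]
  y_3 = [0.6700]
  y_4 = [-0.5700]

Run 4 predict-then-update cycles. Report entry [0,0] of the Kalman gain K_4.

step 1: x^-=[-2.8396, -2.4126]  P^-=[1.5942 -0.1547; -0.1547 1.1467]  S=[1.9885]  K=[0.7823; 0.0664]  nu=[4.5027]  x^+=[0.6827, -2.1138]  P^+=[0.3774 -0.2579; -0.2579 1.1379]
step 2: x^-=[0.7497, -2.7378]  P^-=[0.8663 -0.4111; -0.4111 2.1257]  S=[1.1936]  K=[0.6397; 0.1008]  nu=[-0.5352]  x^+=[0.4073, -2.7917]  P^+=[0.3779 -0.4881; -0.4881 2.1136]
step 3: x^-=[0.4166, -3.5467]  P^-=[0.8567 -0.7199; -0.7199 3.7307]  S=[1.1299]  K=[0.5989; 0.1883]  nu=[1.1400]  x^+=[1.0994, -3.3320]  P^+=[0.4514 -0.8473; -0.8473 3.6906]
step 4: x^-=[1.2087, -4.3189]  P^-=[0.9396 -1.2123; -1.2123 6.3220]  S=[1.1285]  K=[0.5640; 0.3263]  nu=[-0.6990]  x^+=[0.8145, -4.5470]  P^+=[0.5806 -1.4199; -1.4199 6.2018]

K[0,0] = 0.5640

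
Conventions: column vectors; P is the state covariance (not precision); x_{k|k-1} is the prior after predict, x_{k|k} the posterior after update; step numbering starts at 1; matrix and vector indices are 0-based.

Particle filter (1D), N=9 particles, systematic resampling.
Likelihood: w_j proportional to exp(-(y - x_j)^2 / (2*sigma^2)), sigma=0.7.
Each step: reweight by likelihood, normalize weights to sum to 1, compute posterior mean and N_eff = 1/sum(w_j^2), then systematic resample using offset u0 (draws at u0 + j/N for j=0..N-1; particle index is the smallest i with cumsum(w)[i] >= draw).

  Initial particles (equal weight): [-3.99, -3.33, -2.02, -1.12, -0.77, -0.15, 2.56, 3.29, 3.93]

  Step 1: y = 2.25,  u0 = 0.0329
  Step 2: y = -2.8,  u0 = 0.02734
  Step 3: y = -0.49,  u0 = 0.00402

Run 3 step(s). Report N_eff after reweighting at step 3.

N_eff = 9.0000

step 1: w=[0.0000, 0.0000, 0.0000, 0.0000, 0.0001, 0.0022, 0.6988, 0.2557, 0.0433]  mean=2.7998  Neff=1.7998  idx=[6, 6, 6, 6, 6, 6, 6, 7, 7]
step 2: w=[0.1428, 0.1428, 0.1428, 0.1428, 0.1428, 0.1428, 0.1428, 0.0000, 0.0000]  mean=2.5600  Neff=7.0008  idx=[0, 0, 1, 2, 3, 4, 4, 5, 6]
step 3: w=[0.1111, 0.1111, 0.1111, 0.1111, 0.1111, 0.1111, 0.1111, 0.1111, 0.1111]  mean=2.5600  Neff=9.0000  idx=[0, 1, 2, 3, 4, 5, 6, 7, 8]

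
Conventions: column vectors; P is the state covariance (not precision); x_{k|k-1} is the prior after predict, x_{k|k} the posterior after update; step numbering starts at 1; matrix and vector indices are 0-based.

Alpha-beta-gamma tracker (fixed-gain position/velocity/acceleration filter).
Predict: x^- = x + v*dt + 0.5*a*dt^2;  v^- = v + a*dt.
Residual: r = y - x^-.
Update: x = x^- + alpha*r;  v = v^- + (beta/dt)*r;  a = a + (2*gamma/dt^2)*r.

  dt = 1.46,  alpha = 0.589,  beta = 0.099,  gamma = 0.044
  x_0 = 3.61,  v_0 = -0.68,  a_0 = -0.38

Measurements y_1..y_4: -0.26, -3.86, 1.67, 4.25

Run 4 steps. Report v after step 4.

step 1: x_pred=2.2122  r=-2.4722  x^+=0.7561  v^+=-1.4024  a^+=-0.4821
step 2: x_pred=-1.8053  r=-2.0547  x^+=-3.0155  v^+=-2.2456  a^+=-0.5669
step 3: x_pred=-6.8982  r=8.5682  x^+=-1.8515  v^+=-2.4922  a^+=-0.2132
step 4: x_pred=-5.7174  r=9.9674  x^+=0.1534  v^+=-2.1276  a^+=0.1983

v_post = -2.1276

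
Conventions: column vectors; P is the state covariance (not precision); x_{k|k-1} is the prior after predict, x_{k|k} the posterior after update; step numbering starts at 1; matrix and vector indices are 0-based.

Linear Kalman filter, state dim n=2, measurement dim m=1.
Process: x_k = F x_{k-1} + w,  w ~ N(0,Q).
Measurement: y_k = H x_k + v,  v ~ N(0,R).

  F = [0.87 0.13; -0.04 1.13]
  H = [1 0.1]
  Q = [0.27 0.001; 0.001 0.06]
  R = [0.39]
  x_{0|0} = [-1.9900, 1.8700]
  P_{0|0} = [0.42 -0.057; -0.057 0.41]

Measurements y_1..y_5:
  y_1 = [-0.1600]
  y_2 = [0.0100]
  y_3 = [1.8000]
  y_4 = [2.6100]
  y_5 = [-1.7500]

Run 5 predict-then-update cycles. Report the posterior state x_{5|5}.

x_post = [-0.1821, 2.8285]

step 1: x^-=[-1.4882, 2.1927]  P^-=[0.5819 -0.0091; -0.0091 0.5894]  S=[0.9760]  K=[0.5953; 0.0510]  nu=[1.1089]  x^+=[-0.8280, 2.2493]  P^+=[0.2360 -0.0388; -0.0388 0.5868]
step 2: x^-=[-0.4280, 2.5748]  P^-=[0.4498 0.0411; 0.0411 0.8132]  S=[0.8562]  K=[0.5302; 0.1429]  nu=[0.1805]  x^+=[-0.3323, 2.6006]  P^+=[0.2092 -0.0238; -0.0238 0.7957]
step 3: x^-=[0.0490, 2.9520]  P^-=[0.4364 0.0873; 0.0873 1.0785]  S=[0.8546]  K=[0.5208; 0.2284]  nu=[1.4558]  x^+=[0.8072, 3.2845]  P^+=[0.2046 -0.0143; -0.0143 1.0339]
step 4: x^-=[1.1292, 3.6791]  P^-=[0.4391 0.1318; 0.1318 1.3819]  S=[0.8692]  K=[0.5203; 0.3105]  nu=[1.1128]  x^+=[1.7082, 4.0247]  P^+=[0.2038 -0.0087; -0.0087 1.2980]
step 5: x^-=[2.0094, 4.4796]  P^-=[0.4442 0.1761; 0.1761 1.7186]  S=[0.8866]  K=[0.5209; 0.3924]  nu=[-4.2073]  x^+=[-0.1821, 2.8285]  P^+=[0.2037 -0.0051; -0.0051 1.5820]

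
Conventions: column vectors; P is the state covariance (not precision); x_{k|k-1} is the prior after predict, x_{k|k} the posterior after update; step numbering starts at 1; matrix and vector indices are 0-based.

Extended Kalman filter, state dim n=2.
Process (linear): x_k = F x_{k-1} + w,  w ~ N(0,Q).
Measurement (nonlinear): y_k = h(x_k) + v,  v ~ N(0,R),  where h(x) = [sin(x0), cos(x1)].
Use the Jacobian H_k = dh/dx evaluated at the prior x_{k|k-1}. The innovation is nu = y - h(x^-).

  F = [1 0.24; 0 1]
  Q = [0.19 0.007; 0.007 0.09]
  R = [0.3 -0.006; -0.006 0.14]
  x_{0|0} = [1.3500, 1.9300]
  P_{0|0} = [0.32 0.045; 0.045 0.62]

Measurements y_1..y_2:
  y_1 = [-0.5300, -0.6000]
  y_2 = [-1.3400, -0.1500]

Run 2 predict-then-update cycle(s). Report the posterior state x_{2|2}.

step 1: x^-=[1.8132, 1.9300]  P^-=[0.5673 0.2008; 0.2008 0.7100]  H_jac=[-0.2400 0.0000; 0.0000 -0.9362]  S=[0.3327 0.0391; 0.0391 0.7623]  K=[-0.3826 -0.2270; -0.0426 -0.8698]  nu=[-1.5008, -0.2485]  x^+=[2.4438, 2.2100]  P^+=[0.4725 0.0315; 0.0315 0.1298]
step 2: x^-=[2.9742, 2.2100]  P^-=[0.6851 0.0696; 0.0696 0.2198]  H_jac=[-0.9860 0.0000; 0.0000 -0.8025]  S=[0.9661 0.0491; 0.0491 0.2816]  K=[-0.6953 -0.0772; -0.0396 -0.6196]  nu=[-1.5066, 0.4466]  x^+=[3.9873, 1.9930]  P^+=[0.2111 0.0083; 0.0083 0.1078]

x_post = [3.9873, 1.9930]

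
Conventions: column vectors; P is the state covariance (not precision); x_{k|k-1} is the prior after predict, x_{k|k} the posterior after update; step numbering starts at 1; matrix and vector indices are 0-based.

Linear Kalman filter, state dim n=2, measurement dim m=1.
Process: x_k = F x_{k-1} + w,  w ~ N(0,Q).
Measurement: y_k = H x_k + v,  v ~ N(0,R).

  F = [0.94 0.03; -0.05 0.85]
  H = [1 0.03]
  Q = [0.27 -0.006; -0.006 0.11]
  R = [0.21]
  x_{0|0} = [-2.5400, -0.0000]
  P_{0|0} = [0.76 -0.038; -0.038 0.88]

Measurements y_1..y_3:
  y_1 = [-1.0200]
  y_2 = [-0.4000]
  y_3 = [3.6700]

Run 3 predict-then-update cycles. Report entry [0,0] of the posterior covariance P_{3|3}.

step 1: x^-=[-2.3876, 0.1270]  P^-=[0.9402 -0.0496; -0.0496 0.7509]  S=[1.1479]  K=[0.8178; -0.0236]  nu=[1.3638]  x^+=[-1.2723, 0.0949]  P^+=[0.1726 -0.0275; -0.0275 0.7503]
step 2: x^-=[-1.1932, 0.1442]  P^-=[0.4216 -0.0169; -0.0169 0.6549]  S=[0.6312]  K=[0.6672; 0.0044]  nu=[0.7888]  x^+=[-0.6669, 0.1477]  P^+=[0.1407 -0.0187; -0.0187 0.6548]
step 3: x^-=[-0.6224, 0.1589]  P^-=[0.3938 -0.0108; -0.0108 0.5851]  S=[0.6037]  K=[0.6518; 0.0111]  nu=[4.2877]  x^+=[2.1723, 0.2065]  P^+=[0.1373 -0.0152; -0.0152 0.5850]

P_post[0,0] = 0.1373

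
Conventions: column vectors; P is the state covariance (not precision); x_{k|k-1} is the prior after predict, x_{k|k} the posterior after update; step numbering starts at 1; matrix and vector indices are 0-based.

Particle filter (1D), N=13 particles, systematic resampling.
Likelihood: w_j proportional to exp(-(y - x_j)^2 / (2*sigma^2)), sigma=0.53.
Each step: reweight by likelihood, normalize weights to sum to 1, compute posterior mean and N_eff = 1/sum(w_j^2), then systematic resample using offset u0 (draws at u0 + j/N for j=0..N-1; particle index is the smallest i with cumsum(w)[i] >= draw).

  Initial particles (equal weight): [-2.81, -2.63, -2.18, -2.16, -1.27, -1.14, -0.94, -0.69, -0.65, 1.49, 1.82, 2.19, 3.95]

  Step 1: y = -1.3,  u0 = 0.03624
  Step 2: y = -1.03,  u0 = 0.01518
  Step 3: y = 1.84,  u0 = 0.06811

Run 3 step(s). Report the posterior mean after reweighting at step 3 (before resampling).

step 1: w=[0.0040, 0.0099, 0.0584, 0.0621, 0.2314, 0.2214, 0.1840, 0.1195, 0.1092, 0.0000, 0.0000, 0.0000, 0.0000]  mean=-1.1716  Neff=5.8819  idx=[2, 3, 4, 4, 4, 5, 5, 5, 6, 6, 7, 7, 8]
step 2: w=[0.0093, 0.0101, 0.0884, 0.0884, 0.0884, 0.0958, 0.0958, 0.0958, 0.0965, 0.0965, 0.0797, 0.0797, 0.0757]  mean=-1.0470  Neff=11.3366  idx=[1, 2, 3, 4, 5, 6, 7, 7, 8, 9, 10, 11, 12]
step 3: w=[0.0000, 0.0008, 0.0008, 0.0008, 0.0033, 0.0033, 0.0033, 0.0033, 0.0256, 0.0256, 0.2721, 0.2721, 0.3890]  mean=-0.6946  Neff=3.3252  idx=[10, 10, 10, 10, 11, 11, 11, 11, 12, 12, 12, 12, 12]

post_mean = -0.6946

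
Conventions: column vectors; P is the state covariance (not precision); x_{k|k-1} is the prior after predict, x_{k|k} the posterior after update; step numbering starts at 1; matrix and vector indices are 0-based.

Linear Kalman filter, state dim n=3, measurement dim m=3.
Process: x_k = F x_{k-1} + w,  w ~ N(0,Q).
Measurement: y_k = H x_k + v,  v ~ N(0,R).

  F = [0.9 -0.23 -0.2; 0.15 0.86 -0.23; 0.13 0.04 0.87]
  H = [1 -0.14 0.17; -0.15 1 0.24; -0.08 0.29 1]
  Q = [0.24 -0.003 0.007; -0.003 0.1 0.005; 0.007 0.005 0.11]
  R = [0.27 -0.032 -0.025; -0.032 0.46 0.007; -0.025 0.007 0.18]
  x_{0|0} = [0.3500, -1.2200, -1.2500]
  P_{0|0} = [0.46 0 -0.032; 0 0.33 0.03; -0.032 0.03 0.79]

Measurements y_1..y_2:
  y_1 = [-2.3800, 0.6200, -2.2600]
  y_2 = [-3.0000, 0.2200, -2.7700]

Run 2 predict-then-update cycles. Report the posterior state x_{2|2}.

step 1: x^-=[0.8456, -0.7092, -1.0908]  P^-=[0.6759 0.0342 -0.1101; 0.0342 0.3865 -0.1138; -0.1101 -0.1138 0.7111]  S=[0.9325 -0.1627 -0.0619; -0.1627 0.8458 0.1906; -0.0619 0.1906 0.8780]  K=[0.7001 0.0552 -0.1384; 0.0292 0.4468 -0.1000; 0.0678 -0.0815 0.8049]  nu=[-3.1395, 1.7178, -0.8959]  x^+=[-1.1337, 0.0562, -2.1648]  P^+=[0.2030 0.0415 -0.0378; 0.0415 0.2290 -0.0787; -0.0378 -0.0787 0.1624]
step 2: x^-=[-0.6003, 0.3762, -2.0285]  P^-=[0.4122 0.0356 -0.0116; 0.0356 0.3270 -0.0727; -0.0116 -0.0727 0.2231]  S=[0.6846 -0.1066 -0.0275; -0.1066 0.7644 0.0801; -0.0275 0.0801 0.3913]  K=[0.5977 0.0513 -0.0561; 0.0289 0.4053 -0.0317; 0.0639 -0.0702 0.5376]  nu=[-2.0022, 0.2406, -0.8986]  x^+=[-1.7342, 0.4444, -2.6565]  P^+=[0.1696 0.0346 -0.0211; 0.0346 0.2050 -0.0603; -0.0211 -0.0603 0.1105]

x_post = [-1.7342, 0.4444, -2.6565]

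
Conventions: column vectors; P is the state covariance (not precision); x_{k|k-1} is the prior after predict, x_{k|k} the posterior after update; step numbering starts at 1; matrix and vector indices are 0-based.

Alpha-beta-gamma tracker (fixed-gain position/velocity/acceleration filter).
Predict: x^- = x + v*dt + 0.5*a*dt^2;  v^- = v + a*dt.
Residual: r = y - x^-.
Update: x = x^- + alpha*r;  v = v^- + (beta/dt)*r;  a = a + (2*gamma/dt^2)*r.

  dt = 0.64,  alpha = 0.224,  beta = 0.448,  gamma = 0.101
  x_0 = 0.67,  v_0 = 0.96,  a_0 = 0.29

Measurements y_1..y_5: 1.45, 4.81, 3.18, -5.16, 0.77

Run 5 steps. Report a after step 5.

step 1: x_pred=1.3438  r=0.1062  x^+=1.3676  v^+=1.2199  a^+=0.3424
step 2: x_pred=2.2185  r=2.5915  x^+=2.7990  v^+=3.2531  a^+=1.6204
step 3: x_pred=5.2128  r=-2.0328  x^+=4.7575  v^+=2.8672  a^+=0.6179
step 4: x_pred=6.7191  r=-11.8791  x^+=4.0581  v^+=-5.0527  a^+=-5.2404
step 5: x_pred=-0.2488  r=1.0188  x^+=-0.0206  v^+=-7.6934  a^+=-4.7380

a_post = -4.7380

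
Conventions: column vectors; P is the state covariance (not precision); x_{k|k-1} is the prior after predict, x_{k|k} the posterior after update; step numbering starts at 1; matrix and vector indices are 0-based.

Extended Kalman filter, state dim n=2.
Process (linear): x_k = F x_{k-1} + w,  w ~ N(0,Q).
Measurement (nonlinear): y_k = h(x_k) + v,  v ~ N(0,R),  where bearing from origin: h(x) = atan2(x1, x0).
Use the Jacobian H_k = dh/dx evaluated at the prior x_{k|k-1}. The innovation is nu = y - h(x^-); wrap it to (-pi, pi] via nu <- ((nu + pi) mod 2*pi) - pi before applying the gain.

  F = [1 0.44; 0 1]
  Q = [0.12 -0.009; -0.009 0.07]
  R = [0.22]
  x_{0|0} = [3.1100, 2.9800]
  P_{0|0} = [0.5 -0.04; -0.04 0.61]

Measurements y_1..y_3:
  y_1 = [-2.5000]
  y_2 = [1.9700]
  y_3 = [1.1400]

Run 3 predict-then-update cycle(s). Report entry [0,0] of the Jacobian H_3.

step 1: x^-=[4.4212, 2.9800]  P^-=[0.7029 0.2194; 0.2194 0.6800]  H_jac=[-0.1048 0.1555]  S=[0.2370]  K=[-0.1669; 0.3492]  nu=[-3.0931]  x^+=[4.9375, 1.9000]  P^+=[0.6963 0.2332; 0.2332 0.6511]
step 2: x^-=[5.7735, 1.9000]  P^-=[1.1476 0.5107; 0.5107 0.7211]  H_jac=[-0.0514 0.1563]  S=[0.2324]  K=[0.0895; 0.3718]  nu=[1.6521]  x^+=[5.9213, 2.5143]  P^+=[1.1457 0.5030; 0.5030 0.6890]
step 3: x^-=[7.0275, 2.5143]  P^-=[1.8417 0.7971; 0.7971 0.7590]  H_jac=[-0.0451 0.1261]  S=[0.2268]  K=[0.0769; 0.2636]  nu=[0.7964]  x^+=[7.0888, 2.7242]  P^+=[1.8404 0.7925; 0.7925 0.7432]

H_jac[0,0] = -0.0451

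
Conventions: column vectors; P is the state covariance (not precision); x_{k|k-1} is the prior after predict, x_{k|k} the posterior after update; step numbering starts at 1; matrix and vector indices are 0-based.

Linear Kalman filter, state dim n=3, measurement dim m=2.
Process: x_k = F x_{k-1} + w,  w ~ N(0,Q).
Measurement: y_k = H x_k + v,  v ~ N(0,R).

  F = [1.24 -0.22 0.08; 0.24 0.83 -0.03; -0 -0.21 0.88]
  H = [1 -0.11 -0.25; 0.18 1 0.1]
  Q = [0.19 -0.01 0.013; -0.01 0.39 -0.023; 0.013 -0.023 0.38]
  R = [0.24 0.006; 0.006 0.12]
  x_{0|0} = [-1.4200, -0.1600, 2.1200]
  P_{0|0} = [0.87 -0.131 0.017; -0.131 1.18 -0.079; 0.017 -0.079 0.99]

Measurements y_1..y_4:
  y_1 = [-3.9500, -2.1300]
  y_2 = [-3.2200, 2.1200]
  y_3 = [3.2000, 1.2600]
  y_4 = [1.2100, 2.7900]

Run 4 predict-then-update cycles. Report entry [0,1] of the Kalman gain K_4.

K[0,1] = 0.1570

step 1: x^-=[-1.5560, -0.5372, 1.8992]  P^-=[1.6688 -0.1029 0.2065; -0.1029 1.2054 -0.3028; 0.2065 -0.3028 1.2279]  S=[1.9029 0.1326; 0.1326 1.3016]  K=[0.8502 0.0810; -0.1470 0.9036; -0.0278 -0.1069]  nu=[-1.9783, -1.5026]  x^+=[-3.3595, -1.6043, 2.1150]  P^+=[0.2666 -0.0607 0.2752; -0.0607 0.1368 -0.1836; 0.2752 -0.1836 1.2107]
step 2: x^-=[-3.6437, -2.2013, 2.1981]  P^-=[0.7085 -0.0362 0.4593; -0.0362 0.4817 -0.1529; 0.4593 -0.1529 1.3915]  S=[0.8112 0.0755; 0.0755 0.6115]  K=[0.7242 0.1351; -0.1343 0.7687; 0.1493 0.0943]  nu=[0.7311, 4.7573]  x^+=[-2.4714, 1.3573, 2.7557]  P^+=[0.2571 -0.0614 0.3571; -0.0614 0.1214 -0.1887; 0.3571 -0.1887 1.3659]
step 3: x^-=[-3.1427, 0.4508, 2.1399]  P^-=[0.7110 -0.0391 0.5601; -0.0391 0.4694 -0.1407; 0.5601 -0.1407 1.5128]  S=[0.7720 0.0737; 0.0737 0.6055]  K=[0.7308 0.1503; -0.1443 0.7579; 0.2409 0.1547]  nu=[6.9272, 1.1609]  x^+=[2.0941, 0.3307, 3.9884]  P^+=[0.2688 -0.0659 0.3991; -0.0659 0.1216 -0.1966; 0.3991 -0.1966 1.4480]
step 4: x^-=[2.8430, 0.6574, 3.4403]  P^-=[0.7405 -0.0415 0.6146; -0.0415 0.4684 -0.1397; 0.6146 -0.1397 1.5794]  S=[0.7791 0.0778; 0.0778 0.6074]  K=[0.7435 0.1570; -0.1501 0.7550; 0.2842 0.1758]  nu=[-0.7006, 1.2768]  x^+=[2.5225, 1.7266, 3.4656]  P^+=[0.2767 -0.0685 0.4196; -0.0685 0.1222 -0.2017; 0.4196 -0.2017 1.4899]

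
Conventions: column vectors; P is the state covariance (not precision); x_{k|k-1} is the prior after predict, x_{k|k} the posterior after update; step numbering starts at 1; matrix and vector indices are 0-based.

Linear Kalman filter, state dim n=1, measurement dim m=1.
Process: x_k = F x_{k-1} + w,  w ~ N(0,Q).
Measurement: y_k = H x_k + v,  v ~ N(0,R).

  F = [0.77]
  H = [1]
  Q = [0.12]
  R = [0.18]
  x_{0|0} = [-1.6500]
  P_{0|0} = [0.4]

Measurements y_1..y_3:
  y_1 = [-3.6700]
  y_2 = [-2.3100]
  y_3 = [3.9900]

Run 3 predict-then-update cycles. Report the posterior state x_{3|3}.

x_post = [1.0841]

step 1: x^-=[-1.2705]  P^-=[0.3572]  S=[0.5372]  K=[0.6649]  nu=[-2.3995]  x^+=[-2.8659]  P^+=[0.1197]
step 2: x^-=[-2.2068]  P^-=[0.1910]  S=[0.3710]  K=[0.5148]  nu=[-0.1032]  x^+=[-2.2599]  P^+=[0.0927]
step 3: x^-=[-1.7401]  P^-=[0.1749]  S=[0.3549]  K=[0.4929]  nu=[5.7301]  x^+=[1.0841]  P^+=[0.0887]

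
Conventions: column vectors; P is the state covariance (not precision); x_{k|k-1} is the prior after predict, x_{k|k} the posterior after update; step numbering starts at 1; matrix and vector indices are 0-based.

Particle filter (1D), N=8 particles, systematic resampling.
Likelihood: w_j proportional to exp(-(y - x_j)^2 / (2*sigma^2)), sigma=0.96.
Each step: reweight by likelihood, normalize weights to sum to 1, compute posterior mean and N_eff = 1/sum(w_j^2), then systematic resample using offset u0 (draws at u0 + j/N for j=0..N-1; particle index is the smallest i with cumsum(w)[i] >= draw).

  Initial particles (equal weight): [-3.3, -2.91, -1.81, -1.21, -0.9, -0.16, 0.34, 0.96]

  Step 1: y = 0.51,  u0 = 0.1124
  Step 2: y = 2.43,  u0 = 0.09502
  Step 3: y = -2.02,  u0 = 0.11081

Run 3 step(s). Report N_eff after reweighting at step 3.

step 1: w=[0.0001, 0.0005, 0.0165, 0.0616, 0.1043, 0.2404, 0.3019, 0.2747]  mean=0.1277  Neff=4.1788  idx=[4, 5, 5, 6, 6, 7, 7, 7]
step 2: w=[0.0021, 0.0224, 0.0224, 0.0799, 0.0799, 0.2644, 0.2644, 0.2644]  mean=0.8069  Neff=4.4730  idx=[3, 5, 5, 5, 6, 6, 7, 7]
step 3: w=[0.4626, 0.0768, 0.0768, 0.0768, 0.0768, 0.0768, 0.0768, 0.0768]  mean=0.6732  Neff=3.9171  idx=[0, 0, 0, 1, 2, 4, 6, 7]

N_eff = 3.9171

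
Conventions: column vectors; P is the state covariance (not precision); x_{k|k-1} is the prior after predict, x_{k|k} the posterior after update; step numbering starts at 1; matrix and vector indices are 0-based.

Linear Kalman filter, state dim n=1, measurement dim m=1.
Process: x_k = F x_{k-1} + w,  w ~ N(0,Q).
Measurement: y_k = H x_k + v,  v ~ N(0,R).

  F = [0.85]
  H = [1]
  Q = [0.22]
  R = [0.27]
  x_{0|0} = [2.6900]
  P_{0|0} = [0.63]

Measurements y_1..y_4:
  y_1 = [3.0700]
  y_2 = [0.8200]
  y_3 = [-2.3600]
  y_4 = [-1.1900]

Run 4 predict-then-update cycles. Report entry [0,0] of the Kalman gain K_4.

K[0,0] = 0.5481

step 1: x^-=[2.2865]  P^-=[0.6752]  S=[0.9452]  K=[0.7143]  nu=[0.7835]  x^+=[2.8462]  P^+=[0.1929]
step 2: x^-=[2.4193]  P^-=[0.3593]  S=[0.6293]  K=[0.5710]  nu=[-1.5993]  x^+=[1.5061]  P^+=[0.1542]
step 3: x^-=[1.2802]  P^-=[0.3314]  S=[0.6014]  K=[0.5510]  nu=[-3.6402]  x^+=[-0.7257]  P^+=[0.1488]
step 4: x^-=[-0.6168]  P^-=[0.3275]  S=[0.5975]  K=[0.5481]  nu=[-0.5732]  x^+=[-0.9310]  P^+=[0.1480]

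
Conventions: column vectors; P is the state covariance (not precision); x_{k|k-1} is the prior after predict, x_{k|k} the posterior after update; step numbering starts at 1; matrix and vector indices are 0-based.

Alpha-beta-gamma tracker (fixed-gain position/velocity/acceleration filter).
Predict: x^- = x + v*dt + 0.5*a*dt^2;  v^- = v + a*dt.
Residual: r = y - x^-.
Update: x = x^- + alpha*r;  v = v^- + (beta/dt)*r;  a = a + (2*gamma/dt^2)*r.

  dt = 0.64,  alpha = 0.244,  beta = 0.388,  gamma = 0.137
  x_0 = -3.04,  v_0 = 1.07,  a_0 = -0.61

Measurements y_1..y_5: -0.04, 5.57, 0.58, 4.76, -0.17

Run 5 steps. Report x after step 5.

step 1: x_pred=-2.4801  r=2.4401  x^+=-1.8847  v^+=2.1589  a^+=1.0223
step 2: x_pred=-0.2937  r=5.8637  x^+=1.1371  v^+=6.3680  a^+=4.9448
step 3: x_pred=6.2253  r=-5.6453  x^+=4.8479  v^+=6.1102  a^+=1.1684
step 4: x_pred=8.9977  r=-4.2377  x^+=7.9637  v^+=4.2889  a^+=-1.6664
step 5: x_pred=10.3673  r=-10.5373  x^+=7.7962  v^+=-3.1659  a^+=-8.7153

x_post = 7.7962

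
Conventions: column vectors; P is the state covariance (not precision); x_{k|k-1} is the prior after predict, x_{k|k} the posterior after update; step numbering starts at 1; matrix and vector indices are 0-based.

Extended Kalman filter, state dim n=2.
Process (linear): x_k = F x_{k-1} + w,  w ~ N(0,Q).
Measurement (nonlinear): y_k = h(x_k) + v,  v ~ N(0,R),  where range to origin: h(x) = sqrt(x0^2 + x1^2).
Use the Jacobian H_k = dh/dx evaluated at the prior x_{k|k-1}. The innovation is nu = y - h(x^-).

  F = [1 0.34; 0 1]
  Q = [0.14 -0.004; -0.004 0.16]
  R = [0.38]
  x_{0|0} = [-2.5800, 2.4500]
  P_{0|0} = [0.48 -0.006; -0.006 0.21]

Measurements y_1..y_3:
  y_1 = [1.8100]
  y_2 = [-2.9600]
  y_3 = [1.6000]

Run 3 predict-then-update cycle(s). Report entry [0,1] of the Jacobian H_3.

step 1: x^-=[-1.7470, 2.4500]  P^-=[0.6402 0.0614; 0.0614 0.3700]  H_jac=[-0.5806 0.8142]  S=[0.7830]  K=[-0.4108; 0.3392]  nu=[-1.1991]  x^+=[-1.2544, 2.0433]  P^+=[0.5080 0.1705; 0.1705 0.2799]
step 2: x^-=[-0.5597, 2.0433]  P^-=[0.7963 0.2617; 0.2617 0.4399]  H_jac=[-0.2642 0.9645]  S=[0.7114]  K=[0.0591; 0.4992]  nu=[-5.0785]  x^+=[-0.8596, -0.4919]  P^+=[0.7939 0.2407; 0.2407 0.2626]
step 3: x^-=[-1.0268, -0.4919]  P^-=[1.1279 0.3260; 0.3260 0.4226]  H_jac=[-0.9018 -0.4321]  S=[1.6303]  K=[-0.7103; -0.2923]  nu=[0.4614]  x^+=[-1.3546, -0.6268]  P^+=[0.3053 -0.0125; -0.0125 0.2833]

H_jac[0,1] = -0.4321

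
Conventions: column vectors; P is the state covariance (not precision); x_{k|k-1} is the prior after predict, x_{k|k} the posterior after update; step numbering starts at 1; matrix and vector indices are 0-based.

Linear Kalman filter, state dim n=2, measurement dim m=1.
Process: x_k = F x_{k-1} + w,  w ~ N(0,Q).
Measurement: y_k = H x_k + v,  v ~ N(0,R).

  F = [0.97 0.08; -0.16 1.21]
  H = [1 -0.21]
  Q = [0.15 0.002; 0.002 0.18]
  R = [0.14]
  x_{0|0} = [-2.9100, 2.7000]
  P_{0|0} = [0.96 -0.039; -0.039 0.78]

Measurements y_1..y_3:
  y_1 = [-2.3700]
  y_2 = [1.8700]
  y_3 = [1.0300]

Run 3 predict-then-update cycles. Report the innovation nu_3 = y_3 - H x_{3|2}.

step 1: x^-=[-2.6067, 3.7326]  P^-=[1.0522 -0.1168; -0.1168 1.3617]  S=[1.3013]  K=[0.8274; -0.3095]  nu=[1.0205]  x^+=[-1.7623, 3.4168]  P^+=[0.1613 0.2165; 0.2165 1.2370]
step 2: x^-=[-1.4361, 4.4163]  P^-=[0.3433 0.3480; 0.3480 1.9115]  S=[0.4214]  K=[0.6412; -0.1268]  nu=[4.2335]  x^+=[1.2783, 3.8796]  P^+=[0.1700 0.3822; 0.3822 1.9047]
step 3: x^-=[1.5503, 4.4898]  P^-=[0.3815 0.6037; 0.6037 2.8250]  S=[0.3925]  K=[0.6489; 0.0267]  nu=[0.4226]  x^+=[1.8245, 4.5011]  P^+=[0.2162 0.5969; 0.5969 2.8247]

innov = [0.4226]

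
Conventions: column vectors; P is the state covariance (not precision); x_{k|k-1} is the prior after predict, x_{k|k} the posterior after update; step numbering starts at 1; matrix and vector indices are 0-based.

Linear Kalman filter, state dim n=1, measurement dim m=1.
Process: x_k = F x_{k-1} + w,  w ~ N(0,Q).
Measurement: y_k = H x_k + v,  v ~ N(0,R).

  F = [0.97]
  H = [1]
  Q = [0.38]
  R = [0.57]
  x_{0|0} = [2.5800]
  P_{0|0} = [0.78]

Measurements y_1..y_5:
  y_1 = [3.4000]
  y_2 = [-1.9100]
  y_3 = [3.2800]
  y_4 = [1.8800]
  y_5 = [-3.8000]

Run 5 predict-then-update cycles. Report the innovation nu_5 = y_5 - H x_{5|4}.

step 1: x^-=[2.5026]  P^-=[1.1139]  S=[1.6839]  K=[0.6615]  nu=[0.8974]  x^+=[3.0962]  P^+=[0.3771]
step 2: x^-=[3.0033]  P^-=[0.7348]  S=[1.3048]  K=[0.5631]  nu=[-4.9133]  x^+=[0.2364]  P^+=[0.3210]
step 3: x^-=[0.2293]  P^-=[0.6820]  S=[1.2520]  K=[0.5447]  nu=[3.0507]  x^+=[1.8911]  P^+=[0.3105]
step 4: x^-=[1.8344]  P^-=[0.6721]  S=[1.2421]  K=[0.5411]  nu=[0.0456]  x^+=[1.8591]  P^+=[0.3084]
step 5: x^-=[1.8033]  P^-=[0.6702]  S=[1.2402]  K=[0.5404]  nu=[-5.6033]  x^+=[-1.2247]  P^+=[0.3080]

innov = [-5.6033]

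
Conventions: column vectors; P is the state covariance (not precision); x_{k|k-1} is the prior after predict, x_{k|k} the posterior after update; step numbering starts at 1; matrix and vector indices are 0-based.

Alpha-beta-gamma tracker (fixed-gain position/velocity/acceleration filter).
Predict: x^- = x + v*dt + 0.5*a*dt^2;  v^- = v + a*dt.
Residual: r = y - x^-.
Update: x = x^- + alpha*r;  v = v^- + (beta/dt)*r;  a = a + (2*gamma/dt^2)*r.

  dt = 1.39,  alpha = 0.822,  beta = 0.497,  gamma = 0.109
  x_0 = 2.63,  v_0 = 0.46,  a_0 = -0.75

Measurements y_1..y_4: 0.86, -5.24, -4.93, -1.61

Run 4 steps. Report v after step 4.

step 1: x_pred=2.5449  r=-1.6849  x^+=1.1599  v^+=-1.1849  a^+=-0.9401
step 2: x_pred=-1.3953  r=-3.8447  x^+=-4.5556  v^+=-3.8663  a^+=-1.3739
step 3: x_pred=-11.2571  r=6.3271  x^+=-6.0562  v^+=-3.5138  a^+=-0.6600
step 4: x_pred=-11.5780  r=9.9680  x^+=-3.3843  v^+=-0.8671  a^+=0.4647

v_post = -0.8671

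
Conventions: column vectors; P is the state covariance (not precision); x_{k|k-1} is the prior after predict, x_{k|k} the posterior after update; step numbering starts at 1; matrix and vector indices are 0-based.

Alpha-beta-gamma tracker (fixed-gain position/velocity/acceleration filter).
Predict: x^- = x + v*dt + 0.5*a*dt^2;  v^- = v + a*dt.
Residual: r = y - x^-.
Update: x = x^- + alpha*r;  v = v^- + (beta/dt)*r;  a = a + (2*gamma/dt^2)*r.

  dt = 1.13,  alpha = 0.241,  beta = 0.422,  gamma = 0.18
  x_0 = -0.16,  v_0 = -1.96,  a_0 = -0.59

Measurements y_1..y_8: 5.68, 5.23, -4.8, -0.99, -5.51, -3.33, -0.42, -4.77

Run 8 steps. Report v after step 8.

step 1: x_pred=-2.7515  r=8.4315  x^+=-0.7195  v^+=0.5220  a^+=1.7871
step 2: x_pred=1.0114  r=4.2186  x^+=2.0281  v^+=4.1169  a^+=2.9765
step 3: x_pred=8.5805  r=-13.3805  x^+=5.3558  v^+=2.4834  a^+=-0.7959
step 4: x_pred=7.6539  r=-8.6439  x^+=5.5707  v^+=-1.6441  a^+=-3.2329
step 5: x_pred=1.6488  r=-7.1588  x^+=-0.0765  v^+=-7.9708  a^+=-5.2512
step 6: x_pred=-12.4361  r=9.1061  x^+=-10.2415  v^+=-10.5040  a^+=-2.6839
step 7: x_pred=-23.8246  r=23.4046  x^+=-18.1841  v^+=-4.7963  a^+=3.9146
step 8: x_pred=-21.1046  r=16.3346  x^+=-17.1680  v^+=5.7274  a^+=8.5199

v_post = 5.7274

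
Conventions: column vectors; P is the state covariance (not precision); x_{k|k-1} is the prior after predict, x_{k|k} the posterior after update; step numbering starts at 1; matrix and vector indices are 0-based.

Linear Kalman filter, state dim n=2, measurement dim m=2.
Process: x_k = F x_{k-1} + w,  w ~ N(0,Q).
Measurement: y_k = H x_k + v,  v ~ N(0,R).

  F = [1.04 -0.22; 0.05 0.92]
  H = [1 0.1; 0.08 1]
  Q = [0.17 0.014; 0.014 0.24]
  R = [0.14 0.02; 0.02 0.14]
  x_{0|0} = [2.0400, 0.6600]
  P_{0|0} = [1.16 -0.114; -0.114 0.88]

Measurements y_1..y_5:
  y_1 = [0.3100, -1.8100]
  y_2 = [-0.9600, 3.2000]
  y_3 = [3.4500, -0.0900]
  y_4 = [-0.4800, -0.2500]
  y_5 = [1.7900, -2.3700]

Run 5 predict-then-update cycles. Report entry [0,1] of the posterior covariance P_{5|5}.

P_post[0,1] = -0.0027

step 1: x^-=[1.9764, 0.7092]  P^-=[1.5194 -0.2116; -0.2116 0.9772]  S=[1.6269 0.0260; 0.0260 1.0931]  K=[0.9226 -0.1043; -0.0841 0.8805]  nu=[-1.7373, -2.6773]  x^+=[0.6528, -1.5022]  P^+=[0.1277 -0.0064; -0.0064 0.1221]
step 2: x^-=[1.0094, -1.3494]  P^-=[0.3170 -0.0101; -0.0101 0.3431]  S=[0.4584 0.0695; 0.0695 0.4835]  K=[0.6998 -0.0690; -0.0557 0.7159]  nu=[-1.8345, 4.4686]  x^+=[-0.5826, 1.9520]  P^+=[0.0969 -0.0034; -0.0034 0.0994]
step 3: x^-=[-1.0354, 1.7667]  P^-=[0.2812 -0.0043; -0.0043 0.3241]  S=[0.4236 0.0706; 0.0706 0.4652]  K=[0.6734 -0.0630; -0.0509 0.7036]  nu=[4.3087, -1.7739]  x^+=[1.9778, 0.2994]  P^+=[0.0933 -0.0028; -0.0028 0.0977]
step 4: x^-=[1.9910, 0.3743]  P^-=[0.2769 -0.0036; -0.0036 0.3227]  S=[0.4194 0.0708; 0.0708 0.4639]  K=[0.6699 -0.0622; -0.0502 0.7027]  nu=[-2.5084, -0.7836]  x^+=[0.3594, -0.0503]  P^+=[0.0928 -0.0027; -0.0027 0.0976]
step 5: x^-=[0.3848, -0.0283]  P^-=[0.2764 -0.0035; -0.0035 0.3226]  S=[0.4189 0.0708; 0.0708 0.4638]  K=[0.6694 -0.0621; -0.0502 0.7026]  nu=[1.4080, -2.3725]  x^+=[1.4748, -1.7658]  P^+=[0.0927 -0.0027; -0.0027 0.0976]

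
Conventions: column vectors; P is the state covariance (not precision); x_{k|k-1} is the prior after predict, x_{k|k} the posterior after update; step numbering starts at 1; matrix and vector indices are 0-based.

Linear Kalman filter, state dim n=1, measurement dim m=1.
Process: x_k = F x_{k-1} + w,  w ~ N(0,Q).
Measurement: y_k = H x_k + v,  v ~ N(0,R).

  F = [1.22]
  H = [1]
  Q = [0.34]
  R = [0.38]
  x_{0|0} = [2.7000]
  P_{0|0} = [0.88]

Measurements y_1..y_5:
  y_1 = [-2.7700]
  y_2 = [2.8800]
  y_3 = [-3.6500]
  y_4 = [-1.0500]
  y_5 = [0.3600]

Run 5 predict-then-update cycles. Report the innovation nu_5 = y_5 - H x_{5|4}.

step 1: x^-=[3.2940]  P^-=[1.6498]  S=[2.0298]  K=[0.8128]  nu=[-6.0640]  x^+=[-1.6348]  P^+=[0.3089]
step 2: x^-=[-1.9944]  P^-=[0.7997]  S=[1.1797]  K=[0.6779]  nu=[4.8744]  x^+=[1.3099]  P^+=[0.2576]
step 3: x^-=[1.5981]  P^-=[0.7234]  S=[1.1034]  K=[0.6556]  nu=[-5.2481]  x^+=[-1.8426]  P^+=[0.2491]
step 4: x^-=[-2.2480]  P^-=[0.7108]  S=[1.0908]  K=[0.6516]  nu=[1.1980]  x^+=[-1.4673]  P^+=[0.2476]
step 5: x^-=[-1.7902]  P^-=[0.7086]  S=[1.0886]  K=[0.6509]  nu=[2.1502]  x^+=[-0.3906]  P^+=[0.2473]

innov = [2.1502]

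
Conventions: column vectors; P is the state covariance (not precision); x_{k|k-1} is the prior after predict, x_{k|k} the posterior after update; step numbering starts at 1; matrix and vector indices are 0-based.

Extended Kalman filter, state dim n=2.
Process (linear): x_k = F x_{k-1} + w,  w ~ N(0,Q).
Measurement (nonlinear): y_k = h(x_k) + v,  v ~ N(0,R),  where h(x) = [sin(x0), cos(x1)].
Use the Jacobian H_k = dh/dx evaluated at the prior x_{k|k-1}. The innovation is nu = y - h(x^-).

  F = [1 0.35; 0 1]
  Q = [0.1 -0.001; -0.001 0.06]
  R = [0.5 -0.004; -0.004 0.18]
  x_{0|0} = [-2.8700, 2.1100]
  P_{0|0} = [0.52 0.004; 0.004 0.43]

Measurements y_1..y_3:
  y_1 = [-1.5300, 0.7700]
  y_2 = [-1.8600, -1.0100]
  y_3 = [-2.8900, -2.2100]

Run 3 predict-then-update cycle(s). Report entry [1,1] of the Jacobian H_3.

step 1: x^-=[-2.1315, 2.1100]  P^-=[0.6755 0.1535; 0.1535 0.4900]  H_jac=[-0.5318 0.0000; 0.0000 -0.8581]  S=[0.6910 0.0660; 0.0660 0.5408]  K=[-0.5024 -0.1822; -0.0443 -0.7721]  nu=[-0.6831, 1.2835]  x^+=[-2.0221, 1.1494]  P^+=[0.4710 0.0359; 0.0359 0.1617]
step 2: x^-=[-1.6199, 1.1494]  P^-=[0.6159 0.0915; 0.0915 0.2217]  H_jac=[-0.0490 0.0000; 0.0000 -0.9125]  S=[0.5015 0.0001; 0.0001 0.3646]  K=[-0.0602 -0.2289; -0.0088 -0.5549]  nu=[-0.8612, -1.4191]  x^+=[-1.2432, 1.9444]  P^+=[0.5950 0.0449; 0.0449 0.1094]
step 3: x^-=[-0.5626, 1.9444]  P^-=[0.7398 0.0822; 0.0822 0.1694]  H_jac=[0.8459 0.0000; 0.0000 -0.9310]  S=[1.0294 -0.0687; -0.0687 0.3268]  K=[0.6008 -0.1078; 0.0358 -0.4751]  nu=[-2.3566, -1.8450]  x^+=[-1.7795, 2.7365]  P^+=[0.3556 0.0234; 0.0234 0.0920]

H_jac[1,1] = -0.9310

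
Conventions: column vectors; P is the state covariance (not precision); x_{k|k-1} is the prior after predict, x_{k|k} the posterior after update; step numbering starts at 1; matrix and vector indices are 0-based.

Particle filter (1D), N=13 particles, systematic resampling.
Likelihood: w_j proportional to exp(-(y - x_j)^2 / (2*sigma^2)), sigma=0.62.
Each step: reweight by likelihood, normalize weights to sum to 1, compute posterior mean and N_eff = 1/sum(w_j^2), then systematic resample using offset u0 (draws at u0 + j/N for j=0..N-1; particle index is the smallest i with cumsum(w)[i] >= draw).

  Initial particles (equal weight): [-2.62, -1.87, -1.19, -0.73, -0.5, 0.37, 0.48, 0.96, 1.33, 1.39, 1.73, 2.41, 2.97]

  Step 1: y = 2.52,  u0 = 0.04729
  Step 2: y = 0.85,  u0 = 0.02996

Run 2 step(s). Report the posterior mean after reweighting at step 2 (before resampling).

post_mean = 1.5739

step 1: w=[0.0000, 0.0000, 0.0000, 0.0000, 0.0000, 0.0009, 0.0017, 0.0163, 0.0611, 0.0732, 0.1712, 0.3794, 0.2962]  mean=2.2900  Neff=3.6991  idx=[8, 9, 10, 10, 11, 11, 11, 11, 11, 12, 12, 12, 12]
step 2: w=[0.3116, 0.2877, 0.1536, 0.1536, 0.0177, 0.0177, 0.0177, 0.0177, 0.0177, 0.0012, 0.0012, 0.0012, 0.0012]  mean=1.5739  Neff=4.3742  idx=[0, 0, 0, 0, 1, 1, 1, 1, 2, 2, 3, 3, 6]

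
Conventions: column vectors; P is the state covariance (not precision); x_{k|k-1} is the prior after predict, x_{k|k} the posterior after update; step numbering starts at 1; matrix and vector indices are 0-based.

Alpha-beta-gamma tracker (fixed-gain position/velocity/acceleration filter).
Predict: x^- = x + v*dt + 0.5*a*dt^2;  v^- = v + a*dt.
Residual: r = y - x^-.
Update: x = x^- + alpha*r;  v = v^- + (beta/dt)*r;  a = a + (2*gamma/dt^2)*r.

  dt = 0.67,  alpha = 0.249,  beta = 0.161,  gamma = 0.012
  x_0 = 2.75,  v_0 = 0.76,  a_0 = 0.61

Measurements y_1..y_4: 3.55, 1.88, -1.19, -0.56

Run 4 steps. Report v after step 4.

v_post = -0.8049

step 1: x_pred=3.3961  r=0.1539  x^+=3.4344  v^+=1.2057  a^+=0.6182
step 2: x_pred=4.3810  r=-2.5010  x^+=3.7582  v^+=1.0189  a^+=0.4845
step 3: x_pred=4.5497  r=-5.7397  x^+=3.1205  v^+=-0.0357  a^+=0.1776
step 4: x_pred=3.1364  r=-3.6964  x^+=2.2160  v^+=-0.8049  a^+=-0.0200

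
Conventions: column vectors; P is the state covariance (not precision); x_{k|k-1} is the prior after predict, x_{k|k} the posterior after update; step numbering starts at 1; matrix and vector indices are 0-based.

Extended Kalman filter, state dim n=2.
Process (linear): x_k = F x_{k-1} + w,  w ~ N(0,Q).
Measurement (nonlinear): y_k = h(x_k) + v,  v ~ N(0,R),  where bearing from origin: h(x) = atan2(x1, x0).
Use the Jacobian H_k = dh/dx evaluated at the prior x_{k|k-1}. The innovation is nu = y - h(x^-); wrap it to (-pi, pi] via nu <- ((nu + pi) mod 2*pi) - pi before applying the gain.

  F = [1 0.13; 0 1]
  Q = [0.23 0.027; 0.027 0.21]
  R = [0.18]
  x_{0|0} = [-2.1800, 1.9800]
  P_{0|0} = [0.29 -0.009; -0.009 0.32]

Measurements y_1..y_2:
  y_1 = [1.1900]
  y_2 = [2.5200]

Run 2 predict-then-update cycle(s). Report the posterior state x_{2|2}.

x_post = [-1.4354, 2.4313]

step 1: x^-=[-1.9226, 1.9800]  P^-=[0.5231 0.0596; 0.0596 0.5300]  H_jac=[-0.2600 -0.2524]  S=[0.2569]  K=[-0.5878; -0.5810]  nu=[-1.1515]  x^+=[-1.2458, 2.6490]  P^+=[0.4343 -0.0281; -0.0281 0.4433]
step 2: x^-=[-0.9014, 2.6490]  P^-=[0.6645 0.0565; 0.0565 0.6533]  H_jac=[-0.3383 -0.1151]  S=[0.2691]  K=[-0.8595; -0.3505]  nu=[0.6212]  x^+=[-1.4354, 2.4313]  P^+=[0.4657 -0.0246; -0.0246 0.6202]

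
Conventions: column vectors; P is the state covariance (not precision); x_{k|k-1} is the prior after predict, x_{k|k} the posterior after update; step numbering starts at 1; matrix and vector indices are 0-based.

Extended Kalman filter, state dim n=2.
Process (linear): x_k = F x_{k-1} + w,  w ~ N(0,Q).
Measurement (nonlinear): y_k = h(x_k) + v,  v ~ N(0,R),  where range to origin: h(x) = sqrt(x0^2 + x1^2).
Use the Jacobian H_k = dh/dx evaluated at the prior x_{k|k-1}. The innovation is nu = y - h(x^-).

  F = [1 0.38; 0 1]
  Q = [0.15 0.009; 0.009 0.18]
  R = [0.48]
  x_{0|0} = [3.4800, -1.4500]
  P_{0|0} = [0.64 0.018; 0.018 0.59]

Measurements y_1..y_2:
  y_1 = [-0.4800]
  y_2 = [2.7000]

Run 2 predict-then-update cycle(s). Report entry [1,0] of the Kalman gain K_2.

K[1,0] = -0.6715

step 1: x^-=[2.9290, -1.4500]  P^-=[0.8889 0.2512; 0.2512 0.7700]  H_jac=[0.8962 -0.4437]  S=[1.1457]  K=[0.5980; -0.1017]  nu=[-3.7483]  x^+=[0.6875, -1.0689]  P^+=[0.4791 0.3209; 0.3209 0.7582]
step 2: x^-=[0.2813, -1.0689]  P^-=[0.9825 0.6180; 0.6180 0.9382]  H_jac=[0.2545 -0.9671]  S=[1.1168]  K=[-0.3112; -0.6715]  nu=[1.5947]  x^+=[-0.2150, -2.1398]  P^+=[0.8743 0.3846; 0.3846 0.4345]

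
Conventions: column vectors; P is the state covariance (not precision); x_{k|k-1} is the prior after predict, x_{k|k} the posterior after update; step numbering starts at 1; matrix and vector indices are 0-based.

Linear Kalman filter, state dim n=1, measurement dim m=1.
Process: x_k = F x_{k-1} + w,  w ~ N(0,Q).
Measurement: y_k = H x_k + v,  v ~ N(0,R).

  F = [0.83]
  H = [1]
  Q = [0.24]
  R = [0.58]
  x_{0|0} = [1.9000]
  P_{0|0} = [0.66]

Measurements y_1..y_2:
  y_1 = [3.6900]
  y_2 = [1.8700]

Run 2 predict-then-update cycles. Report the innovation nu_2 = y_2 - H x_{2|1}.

step 1: x^-=[1.5770]  P^-=[0.6947]  S=[1.2747]  K=[0.5450]  nu=[2.1130]  x^+=[2.7285]  P^+=[0.3161]
step 2: x^-=[2.2647]  P^-=[0.4578]  S=[1.0378]  K=[0.4411]  nu=[-0.3947]  x^+=[2.0906]  P^+=[0.2558]

innov = [-0.3947]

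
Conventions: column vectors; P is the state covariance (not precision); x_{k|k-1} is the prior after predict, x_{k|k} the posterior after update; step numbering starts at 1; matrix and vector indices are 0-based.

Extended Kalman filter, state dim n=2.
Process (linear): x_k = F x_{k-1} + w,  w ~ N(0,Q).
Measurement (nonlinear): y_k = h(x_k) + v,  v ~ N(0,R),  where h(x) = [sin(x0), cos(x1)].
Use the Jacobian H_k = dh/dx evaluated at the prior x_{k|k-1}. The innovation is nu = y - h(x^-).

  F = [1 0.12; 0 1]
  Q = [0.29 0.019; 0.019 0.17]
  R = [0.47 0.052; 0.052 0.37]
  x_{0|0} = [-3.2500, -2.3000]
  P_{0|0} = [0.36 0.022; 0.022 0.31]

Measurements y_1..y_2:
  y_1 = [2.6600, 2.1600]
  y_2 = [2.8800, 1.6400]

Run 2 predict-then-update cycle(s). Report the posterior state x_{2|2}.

x_post = [-4.6442, -0.4399]

step 1: x^-=[-3.5260, -2.3000]  P^-=[0.6597 0.0782; 0.0782 0.4800]  H_jac=[-0.9270 0.0000; 0.0000 0.7457]  S=[1.0370 -0.0021; -0.0021 0.6369]  K=[-0.5896 0.0897; -0.0688 0.5618]  nu=[2.2850, 2.8263]  x^+=[-4.6199, -0.8695]  P^+=[0.2939 0.0034; 0.0034 0.2739]
step 2: x^-=[-4.7242, -0.8695]  P^-=[0.5887 0.0552; 0.0552 0.4439]  H_jac=[0.0118 0.0000; 0.0000 0.7640]  S=[0.4701 0.0525; 0.0525 0.6291]  K=[0.0074 0.0665; -0.0594 0.5441]  nu=[1.8801, 0.9948]  x^+=[-4.6442, -0.4399]  P^+=[0.5858 0.0327; 0.0327 0.2594]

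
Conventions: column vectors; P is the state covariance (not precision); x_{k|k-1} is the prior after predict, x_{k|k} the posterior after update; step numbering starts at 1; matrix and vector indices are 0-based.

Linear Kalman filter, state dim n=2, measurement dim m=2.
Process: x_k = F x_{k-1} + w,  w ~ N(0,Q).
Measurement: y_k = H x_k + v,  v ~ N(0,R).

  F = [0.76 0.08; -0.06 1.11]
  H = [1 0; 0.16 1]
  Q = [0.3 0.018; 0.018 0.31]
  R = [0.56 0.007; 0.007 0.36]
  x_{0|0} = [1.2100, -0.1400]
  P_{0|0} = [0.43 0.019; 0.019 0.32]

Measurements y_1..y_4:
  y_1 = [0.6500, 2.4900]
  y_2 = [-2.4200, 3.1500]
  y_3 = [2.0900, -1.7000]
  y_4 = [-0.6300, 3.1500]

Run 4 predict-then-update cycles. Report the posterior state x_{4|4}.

step 1: x^-=[0.9084, -0.2280]  P^-=[0.5527 0.0427; 0.0427 0.7033]  S=[1.1127 0.1382; 0.1382 1.0911]  K=[0.4895 0.0582; -0.0431 0.6563]  nu=[-0.2584, 2.5727]  x^+=[0.9317, 1.4715]  P^+=[0.2745 -0.0195; -0.0195 0.2391]
step 2: x^-=[0.8258, 1.5775]  P^-=[0.4577 0.0103; 0.0103 0.6082]  S=[1.0177 0.0906; 0.0906 0.9832]  K=[0.4458 0.0439; -0.0454 0.6244]  nu=[-3.2458, 1.4404]  x^+=[-0.5580, 2.6243]  P^+=[0.2500 -0.0211; -0.0211 0.2278]
step 3: x^-=[-0.2142, 2.9465]  P^-=[0.4433 0.0092; 0.0092 0.5944]  S=[1.0033 0.0871; 0.0871 0.9687]  K=[0.4381 0.0433; -0.0446 0.6192]  nu=[2.3042, -4.6122]  x^+=[0.5956, -0.0120]  P^+=[0.2456 -0.0206; -0.0206 0.2259]
step 4: x^-=[0.4517, -0.0490]  P^-=[0.4408 0.0095; 0.0095 0.5920]  S=[1.0008 0.0871; 0.0871 0.9663]  K=[0.4367 0.0435; -0.0442 0.6182]  nu=[-1.0817, 3.1268]  x^+=[0.1154, 1.9317]  P^+=[0.2448 -0.0205; -0.0205 0.2255]

x_post = [0.1154, 1.9317]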